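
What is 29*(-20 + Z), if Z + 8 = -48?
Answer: -2204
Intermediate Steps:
Z = -56 (Z = -8 - 48 = -56)
29*(-20 + Z) = 29*(-20 - 56) = 29*(-76) = -2204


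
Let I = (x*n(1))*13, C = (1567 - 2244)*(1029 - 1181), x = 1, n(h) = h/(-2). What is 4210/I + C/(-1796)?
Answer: -4115018/5837 ≈ -704.99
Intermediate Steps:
n(h) = -h/2 (n(h) = h*(-½) = -h/2)
C = 102904 (C = -677*(-152) = 102904)
I = -13/2 (I = (1*(-½*1))*13 = (1*(-½))*13 = -½*13 = -13/2 ≈ -6.5000)
4210/I + C/(-1796) = 4210/(-13/2) + 102904/(-1796) = 4210*(-2/13) + 102904*(-1/1796) = -8420/13 - 25726/449 = -4115018/5837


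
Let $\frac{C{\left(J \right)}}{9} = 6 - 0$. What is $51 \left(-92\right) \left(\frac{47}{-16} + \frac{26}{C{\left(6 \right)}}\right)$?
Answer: $\frac{414851}{36} \approx 11524.0$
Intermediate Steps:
$C{\left(J \right)} = 54$ ($C{\left(J \right)} = 9 \left(6 - 0\right) = 9 \left(6 + 0\right) = 9 \cdot 6 = 54$)
$51 \left(-92\right) \left(\frac{47}{-16} + \frac{26}{C{\left(6 \right)}}\right) = 51 \left(-92\right) \left(\frac{47}{-16} + \frac{26}{54}\right) = - 4692 \left(47 \left(- \frac{1}{16}\right) + 26 \cdot \frac{1}{54}\right) = - 4692 \left(- \frac{47}{16} + \frac{13}{27}\right) = \left(-4692\right) \left(- \frac{1061}{432}\right) = \frac{414851}{36}$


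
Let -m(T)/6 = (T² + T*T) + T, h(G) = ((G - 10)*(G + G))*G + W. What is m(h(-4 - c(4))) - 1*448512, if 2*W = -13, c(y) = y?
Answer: -64495572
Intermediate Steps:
W = -13/2 (W = (½)*(-13) = -13/2 ≈ -6.5000)
h(G) = -13/2 + 2*G²*(-10 + G) (h(G) = ((G - 10)*(G + G))*G - 13/2 = ((-10 + G)*(2*G))*G - 13/2 = (2*G*(-10 + G))*G - 13/2 = 2*G²*(-10 + G) - 13/2 = -13/2 + 2*G²*(-10 + G))
m(T) = -12*T² - 6*T (m(T) = -6*((T² + T*T) + T) = -6*((T² + T²) + T) = -6*(2*T² + T) = -6*(T + 2*T²) = -12*T² - 6*T)
m(h(-4 - c(4))) - 1*448512 = -6*(-13/2 - 20*(-4 - 1*4)² + 2*(-4 - 1*4)³)*(1 + 2*(-13/2 - 20*(-4 - 1*4)² + 2*(-4 - 1*4)³)) - 1*448512 = -6*(-13/2 - 20*(-4 - 4)² + 2*(-4 - 4)³)*(1 + 2*(-13/2 - 20*(-4 - 4)² + 2*(-4 - 4)³)) - 448512 = -6*(-13/2 - 20*(-8)² + 2*(-8)³)*(1 + 2*(-13/2 - 20*(-8)² + 2*(-8)³)) - 448512 = -6*(-13/2 - 20*64 + 2*(-512))*(1 + 2*(-13/2 - 20*64 + 2*(-512))) - 448512 = -6*(-13/2 - 1280 - 1024)*(1 + 2*(-13/2 - 1280 - 1024)) - 448512 = -6*(-4621/2)*(1 + 2*(-4621/2)) - 448512 = -6*(-4621/2)*(1 - 4621) - 448512 = -6*(-4621/2)*(-4620) - 448512 = -64047060 - 448512 = -64495572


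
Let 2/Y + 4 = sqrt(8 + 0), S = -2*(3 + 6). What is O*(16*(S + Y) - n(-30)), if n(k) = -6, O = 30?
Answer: -8940 - 240*sqrt(2) ≈ -9279.4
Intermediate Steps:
S = -18 (S = -2*9 = -18)
Y = 2/(-4 + 2*sqrt(2)) (Y = 2/(-4 + sqrt(8 + 0)) = 2/(-4 + sqrt(8)) = 2/(-4 + 2*sqrt(2)) ≈ -1.7071)
O*(16*(S + Y) - n(-30)) = 30*(16*(-18 + (-1 - sqrt(2)/2)) - 1*(-6)) = 30*(16*(-19 - sqrt(2)/2) + 6) = 30*((-304 - 8*sqrt(2)) + 6) = 30*(-298 - 8*sqrt(2)) = -8940 - 240*sqrt(2)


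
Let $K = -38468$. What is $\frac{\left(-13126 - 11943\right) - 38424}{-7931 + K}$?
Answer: $\frac{63493}{46399} \approx 1.3684$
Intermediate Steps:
$\frac{\left(-13126 - 11943\right) - 38424}{-7931 + K} = \frac{\left(-13126 - 11943\right) - 38424}{-7931 - 38468} = \frac{\left(-13126 - 11943\right) - 38424}{-46399} = \left(-25069 - 38424\right) \left(- \frac{1}{46399}\right) = \left(-63493\right) \left(- \frac{1}{46399}\right) = \frac{63493}{46399}$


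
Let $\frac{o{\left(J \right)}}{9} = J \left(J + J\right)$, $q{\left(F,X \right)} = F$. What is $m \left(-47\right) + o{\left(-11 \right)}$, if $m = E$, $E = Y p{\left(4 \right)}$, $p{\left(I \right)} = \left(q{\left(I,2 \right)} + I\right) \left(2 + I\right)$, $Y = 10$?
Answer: $-20382$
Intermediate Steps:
$p{\left(I \right)} = 2 I \left(2 + I\right)$ ($p{\left(I \right)} = \left(I + I\right) \left(2 + I\right) = 2 I \left(2 + I\right)$)
$o{\left(J \right)} = 18 J^{2}$ ($o{\left(J \right)} = 9 J \left(J + J\right) = 9 J 2 J = 9 \cdot 2 J^{2} = 18 J^{2}$)
$E = 480$ ($E = 10 \cdot 2 \cdot 4 \left(2 + 4\right) = 10 \cdot 2 \cdot 4 \cdot 6 = 10 \cdot 48 = 480$)
$m = 480$
$m \left(-47\right) + o{\left(-11 \right)} = 480 \left(-47\right) + 18 \left(-11\right)^{2} = -22560 + 18 \cdot 121 = -22560 + 2178 = -20382$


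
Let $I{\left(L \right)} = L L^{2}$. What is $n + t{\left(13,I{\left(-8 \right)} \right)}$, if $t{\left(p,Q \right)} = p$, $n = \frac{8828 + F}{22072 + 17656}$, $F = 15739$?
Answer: $\frac{541031}{39728} \approx 13.618$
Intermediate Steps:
$I{\left(L \right)} = L^{3}$
$n = \frac{24567}{39728}$ ($n = \frac{8828 + 15739}{22072 + 17656} = \frac{24567}{39728} \approx 0.61838$)
$n + t{\left(13,I{\left(-8 \right)} \right)} = \frac{24567}{39728} + 13 = \frac{541031}{39728}$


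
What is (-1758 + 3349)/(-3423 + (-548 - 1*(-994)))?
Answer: -1591/2977 ≈ -0.53443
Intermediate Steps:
(-1758 + 3349)/(-3423 + (-548 - 1*(-994))) = 1591/(-3423 + (-548 + 994)) = 1591/(-3423 + 446) = 1591/(-2977) = 1591*(-1/2977) = -1591/2977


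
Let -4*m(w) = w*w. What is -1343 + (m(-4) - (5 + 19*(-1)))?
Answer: -1333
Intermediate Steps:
m(w) = -w²/4 (m(w) = -w*w/4 = -w²/4)
-1343 + (m(-4) - (5 + 19*(-1))) = -1343 + (-¼*(-4)² - (5 + 19*(-1))) = -1343 + (-¼*16 - (5 - 19)) = -1343 + (-4 - 1*(-14)) = -1343 + (-4 + 14) = -1343 + 10 = -1333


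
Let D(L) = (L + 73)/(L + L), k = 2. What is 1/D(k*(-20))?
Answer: -80/33 ≈ -2.4242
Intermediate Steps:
D(L) = (73 + L)/(2*L) (D(L) = (73 + L)/((2*L)) = (73 + L)*(1/(2*L)) = (73 + L)/(2*L))
1/D(k*(-20)) = 1/((73 + 2*(-20))/(2*((2*(-20))))) = 1/((½)*(73 - 40)/(-40)) = 1/((½)*(-1/40)*33) = 1/(-33/80) = -80/33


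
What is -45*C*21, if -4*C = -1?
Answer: -945/4 ≈ -236.25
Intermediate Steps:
C = ¼ (C = -¼*(-1) = ¼ ≈ 0.25000)
-45*C*21 = -45*¼*21 = -45/4*21 = -945/4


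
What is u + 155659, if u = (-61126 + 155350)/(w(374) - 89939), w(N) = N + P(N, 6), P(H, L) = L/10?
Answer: 11617842263/74637 ≈ 1.5566e+5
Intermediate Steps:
P(H, L) = L/10 (P(H, L) = L*(⅒) = L/10)
w(N) = ⅗ + N (w(N) = N + (⅒)*6 = N + ⅗ = ⅗ + N)
u = -78520/74637 (u = (-61126 + 155350)/((⅗ + 374) - 89939) = 94224/(1873/5 - 89939) = 94224/(-447822/5) = 94224*(-5/447822) = -78520/74637 ≈ -1.0520)
u + 155659 = -78520/74637 + 155659 = 11617842263/74637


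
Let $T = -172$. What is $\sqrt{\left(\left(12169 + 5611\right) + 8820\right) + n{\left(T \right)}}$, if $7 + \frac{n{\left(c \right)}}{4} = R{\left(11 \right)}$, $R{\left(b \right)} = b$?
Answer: $2 \sqrt{6654} \approx 163.14$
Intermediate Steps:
$n{\left(c \right)} = 16$ ($n{\left(c \right)} = -28 + 4 \cdot 11 = -28 + 44 = 16$)
$\sqrt{\left(\left(12169 + 5611\right) + 8820\right) + n{\left(T \right)}} = \sqrt{\left(\left(12169 + 5611\right) + 8820\right) + 16} = \sqrt{\left(17780 + 8820\right) + 16} = \sqrt{26600 + 16} = \sqrt{26616} = 2 \sqrt{6654}$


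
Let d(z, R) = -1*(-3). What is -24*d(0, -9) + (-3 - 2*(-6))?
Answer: -63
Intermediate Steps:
d(z, R) = 3
-24*d(0, -9) + (-3 - 2*(-6)) = -24*3 + (-3 - 2*(-6)) = -72 + (-3 + 12) = -72 + 9 = -63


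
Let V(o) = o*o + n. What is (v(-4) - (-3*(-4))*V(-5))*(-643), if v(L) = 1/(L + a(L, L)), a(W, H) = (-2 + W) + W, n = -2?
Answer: 2485195/14 ≈ 1.7751e+5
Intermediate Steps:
a(W, H) = -2 + 2*W
v(L) = 1/(-2 + 3*L) (v(L) = 1/(L + (-2 + 2*L)) = 1/(-2 + 3*L))
V(o) = -2 + o² (V(o) = o*o - 2 = o² - 2 = -2 + o²)
(v(-4) - (-3*(-4))*V(-5))*(-643) = (1/(-2 + 3*(-4)) - (-3*(-4))*(-2 + (-5)²))*(-643) = (1/(-2 - 12) - 12*(-2 + 25))*(-643) = (1/(-14) - 12*23)*(-643) = (-1/14 - 1*276)*(-643) = (-1/14 - 276)*(-643) = -3865/14*(-643) = 2485195/14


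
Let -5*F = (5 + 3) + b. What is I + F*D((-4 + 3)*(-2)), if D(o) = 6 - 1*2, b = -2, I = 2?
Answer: -14/5 ≈ -2.8000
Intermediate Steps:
D(o) = 4 (D(o) = 6 - 2 = 4)
F = -6/5 (F = -((5 + 3) - 2)/5 = -(8 - 2)/5 = -⅕*6 = -6/5 ≈ -1.2000)
I + F*D((-4 + 3)*(-2)) = 2 - 6/5*4 = 2 - 24/5 = -14/5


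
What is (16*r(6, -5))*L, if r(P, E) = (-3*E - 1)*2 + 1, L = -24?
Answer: -11136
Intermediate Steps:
r(P, E) = -1 - 6*E (r(P, E) = (-1 - 3*E)*2 + 1 = (-2 - 6*E) + 1 = -1 - 6*E)
(16*r(6, -5))*L = (16*(-1 - 6*(-5)))*(-24) = (16*(-1 + 30))*(-24) = (16*29)*(-24) = 464*(-24) = -11136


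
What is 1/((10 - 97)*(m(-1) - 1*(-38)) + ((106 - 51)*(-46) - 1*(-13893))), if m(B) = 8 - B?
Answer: 1/7274 ≈ 0.00013748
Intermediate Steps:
1/((10 - 97)*(m(-1) - 1*(-38)) + ((106 - 51)*(-46) - 1*(-13893))) = 1/((10 - 97)*((8 - 1*(-1)) - 1*(-38)) + ((106 - 51)*(-46) - 1*(-13893))) = 1/(-87*((8 + 1) + 38) + (55*(-46) + 13893)) = 1/(-87*(9 + 38) + (-2530 + 13893)) = 1/(-87*47 + 11363) = 1/(-4089 + 11363) = 1/7274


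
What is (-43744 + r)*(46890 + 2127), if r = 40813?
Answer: -143668827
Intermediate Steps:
(-43744 + r)*(46890 + 2127) = (-43744 + 40813)*(46890 + 2127) = -2931*49017 = -143668827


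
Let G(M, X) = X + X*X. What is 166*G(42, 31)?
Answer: 164672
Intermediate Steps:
G(M, X) = X + X**2
166*G(42, 31) = 166*(31*(1 + 31)) = 166*(31*32) = 166*992 = 164672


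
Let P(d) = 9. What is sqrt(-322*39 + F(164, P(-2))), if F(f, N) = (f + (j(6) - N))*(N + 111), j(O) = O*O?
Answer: sqrt(10362) ≈ 101.79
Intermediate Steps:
j(O) = O**2
F(f, N) = (111 + N)*(36 + f - N) (F(f, N) = (f + (6**2 - N))*(N + 111) = (f + (36 - N))*(111 + N) = (36 + f - N)*(111 + N) = (111 + N)*(36 + f - N))
sqrt(-322*39 + F(164, P(-2))) = sqrt(-322*39 + (3996 - 1*9**2 - 75*9 + 111*164 + 9*164)) = sqrt(-12558 + (3996 - 1*81 - 675 + 18204 + 1476)) = sqrt(-12558 + (3996 - 81 - 675 + 18204 + 1476)) = sqrt(-12558 + 22920) = sqrt(10362)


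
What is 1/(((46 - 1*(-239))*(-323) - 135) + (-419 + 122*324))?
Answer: -1/53081 ≈ -1.8839e-5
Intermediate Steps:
1/(((46 - 1*(-239))*(-323) - 135) + (-419 + 122*324)) = 1/(((46 + 239)*(-323) - 135) + (-419 + 39528)) = 1/((285*(-323) - 135) + 39109) = 1/((-92055 - 135) + 39109) = 1/(-92190 + 39109) = 1/(-53081) = -1/53081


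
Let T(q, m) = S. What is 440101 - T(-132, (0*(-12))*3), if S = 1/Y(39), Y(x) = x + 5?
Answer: 19364443/44 ≈ 4.4010e+5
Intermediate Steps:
Y(x) = 5 + x
S = 1/44 (S = 1/(5 + 39) = 1/44 ≈ 0.022727)
T(q, m) = 1/44
440101 - T(-132, (0*(-12))*3) = 440101 - 1*1/44 = 440101 - 1/44 = 19364443/44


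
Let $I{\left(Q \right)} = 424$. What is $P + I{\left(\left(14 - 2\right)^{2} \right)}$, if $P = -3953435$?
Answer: $-3953011$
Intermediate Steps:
$P + I{\left(\left(14 - 2\right)^{2} \right)} = -3953435 + 424 = -3953011$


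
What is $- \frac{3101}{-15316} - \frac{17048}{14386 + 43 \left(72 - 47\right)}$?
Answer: $- \frac{30451801}{33828668} \approx -0.90018$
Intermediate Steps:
$- \frac{3101}{-15316} - \frac{17048}{14386 + 43 \left(72 - 47\right)} = \left(-3101\right) \left(- \frac{1}{15316}\right) - \frac{17048}{14386 + 43 \cdot 25} = \frac{443}{2188} - \frac{17048}{14386 + 1075} = \frac{443}{2188} - \frac{17048}{15461} = - \frac{30451801}{33828668}$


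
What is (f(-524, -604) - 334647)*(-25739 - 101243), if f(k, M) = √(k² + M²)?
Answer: 42494145354 - 507928*√39962 ≈ 4.2393e+10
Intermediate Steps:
f(k, M) = √(M² + k²)
(f(-524, -604) - 334647)*(-25739 - 101243) = (√((-604)² + (-524)²) - 334647)*(-25739 - 101243) = (√(364816 + 274576) - 334647)*(-126982) = (√639392 - 334647)*(-126982) = (4*√39962 - 334647)*(-126982) = (-334647 + 4*√39962)*(-126982) = 42494145354 - 507928*√39962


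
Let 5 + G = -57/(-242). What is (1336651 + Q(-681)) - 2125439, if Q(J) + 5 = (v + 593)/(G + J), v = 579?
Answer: -130904425939/165955 ≈ -7.8880e+5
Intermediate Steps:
G = -1153/242 (G = -5 - 57/(-242) = -5 - 57*(-1/242) = -5 + 57/242 = -1153/242 ≈ -4.7645)
Q(J) = -5 + 1172/(-1153/242 + J) (Q(J) = -5 + (579 + 593)/(-1153/242 + J) = -5 + 1172/(-1153/242 + J))
(1336651 + Q(-681)) - 2125439 = (1336651 + (289389 - 1210*(-681))/(-1153 + 242*(-681))) - 2125439 = (1336651 + (289389 + 824010)/(-1153 - 164802)) - 2125439 = (1336651 + 1113399/(-165955)) - 2125439 = (1336651 - 1/165955*1113399) - 2125439 = (1336651 - 1113399/165955) - 2125439 = 221822803306/165955 - 2125439 = -130904425939/165955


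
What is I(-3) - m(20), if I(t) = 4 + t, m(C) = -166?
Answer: 167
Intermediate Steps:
I(-3) - m(20) = (4 - 3) - 1*(-166) = 1 + 166 = 167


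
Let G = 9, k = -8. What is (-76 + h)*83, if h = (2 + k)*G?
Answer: -10790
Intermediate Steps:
h = -54 (h = (2 - 8)*9 = -6*9 = -54)
(-76 + h)*83 = (-76 - 54)*83 = -130*83 = -10790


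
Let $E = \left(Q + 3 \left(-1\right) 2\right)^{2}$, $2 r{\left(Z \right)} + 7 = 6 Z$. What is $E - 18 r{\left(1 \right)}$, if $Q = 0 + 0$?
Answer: $45$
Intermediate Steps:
$Q = 0$
$r{\left(Z \right)} = - \frac{7}{2} + 3 Z$ ($r{\left(Z \right)} = - \frac{7}{2} + \frac{6 Z}{2} = - \frac{7}{2} + 3 Z$)
$E = 36$ ($E = \left(0 + 3 \left(-1\right) 2\right)^{2} = \left(0 - 6\right)^{2} = \left(-6\right)^{2} = 36$)
$E - 18 r{\left(1 \right)} = 36 - 18 \left(- \frac{7}{2} + 3 \cdot 1\right) = 36 - 18 \left(- \frac{7}{2} + 3\right) = 36 - -9 = 36 + 9 = 45$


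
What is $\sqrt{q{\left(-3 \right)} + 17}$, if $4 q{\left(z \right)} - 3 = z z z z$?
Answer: $\sqrt{38} \approx 6.1644$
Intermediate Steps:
$q{\left(z \right)} = \frac{3}{4} + \frac{z^{4}}{4}$ ($q{\left(z \right)} = \frac{3}{4} + \frac{z z z z}{4} = \frac{3}{4} + \frac{z^{2} z z}{4} = \frac{3}{4} + \frac{z^{3} z}{4} = \frac{3}{4} + \frac{z^{4}}{4}$)
$\sqrt{q{\left(-3 \right)} + 17} = \sqrt{\left(\frac{3}{4} + \frac{\left(-3\right)^{4}}{4}\right) + 17} = \sqrt{\left(\frac{3}{4} + \frac{1}{4} \cdot 81\right) + 17} = \sqrt{\left(\frac{3}{4} + \frac{81}{4}\right) + 17} = \sqrt{21 + 17} = \sqrt{38}$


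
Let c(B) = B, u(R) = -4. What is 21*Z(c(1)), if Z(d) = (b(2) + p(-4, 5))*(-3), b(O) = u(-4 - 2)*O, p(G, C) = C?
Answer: 189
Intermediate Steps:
b(O) = -4*O
Z(d) = 9 (Z(d) = (-4*2 + 5)*(-3) = (-8 + 5)*(-3) = -3*(-3) = 9)
21*Z(c(1)) = 21*9 = 189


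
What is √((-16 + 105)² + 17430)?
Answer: √25351 ≈ 159.22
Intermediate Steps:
√((-16 + 105)² + 17430) = √(89² + 17430) = √(7921 + 17430) = √25351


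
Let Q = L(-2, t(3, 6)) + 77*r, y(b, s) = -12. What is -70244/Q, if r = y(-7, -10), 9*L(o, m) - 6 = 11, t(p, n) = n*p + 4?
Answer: 632196/8299 ≈ 76.177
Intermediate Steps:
t(p, n) = 4 + n*p
L(o, m) = 17/9 (L(o, m) = 2/3 + (1/9)*11 = 2/3 + 11/9 = 17/9)
r = -12
Q = -8299/9 (Q = 17/9 + 77*(-12) = 17/9 - 924 = -8299/9 ≈ -922.11)
-70244/Q = -70244/(-8299/9) = -70244*(-9/8299) = 632196/8299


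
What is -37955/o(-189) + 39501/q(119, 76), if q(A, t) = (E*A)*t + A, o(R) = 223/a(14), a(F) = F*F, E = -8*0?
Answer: -125207671/3791 ≈ -33028.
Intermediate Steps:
E = 0
a(F) = F**2
o(R) = 223/196 (o(R) = 223/(14**2) = 223/196)
q(A, t) = A (q(A, t) = (0*A)*t + A = 0*t + A = 0 + A = A)
-37955/o(-189) + 39501/q(119, 76) = -37955/223/196 + 39501/119 = -37955*196/223 + 39501*(1/119) = -7439180/223 + 5643/17 = -125207671/3791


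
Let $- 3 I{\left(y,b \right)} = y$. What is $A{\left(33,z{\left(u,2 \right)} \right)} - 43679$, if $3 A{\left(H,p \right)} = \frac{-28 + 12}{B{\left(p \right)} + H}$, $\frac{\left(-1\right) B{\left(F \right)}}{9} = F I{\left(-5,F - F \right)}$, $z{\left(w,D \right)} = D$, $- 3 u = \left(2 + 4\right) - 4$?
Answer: $- \frac{393127}{9} \approx -43681.0$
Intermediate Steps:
$I{\left(y,b \right)} = - \frac{y}{3}$
$u = - \frac{2}{3}$ ($u = - \frac{\left(2 + 4\right) - 4}{3} = - \frac{6 - 4}{3} = \left(- \frac{1}{3}\right) 2 = - \frac{2}{3} \approx -0.66667$)
$B{\left(F \right)} = - 15 F$ ($B{\left(F \right)} = - 9 F \left(\left(- \frac{1}{3}\right) \left(-5\right)\right) = - 9 F \frac{5}{3} = - 9 \frac{5 F}{3} = - 15 F$)
$A{\left(H,p \right)} = - \frac{16}{3 \left(H - 15 p\right)}$ ($A{\left(H,p \right)} = \frac{\left(-28 + 12\right) \frac{1}{- 15 p + H}}{3} = \frac{\left(-16\right) \frac{1}{H - 15 p}}{3} = - \frac{16}{3 \left(H - 15 p\right)}$)
$A{\left(33,z{\left(u,2 \right)} \right)} - 43679 = \frac{16}{3 \left(\left(-1\right) 33 + 15 \cdot 2\right)} - 43679 = \frac{16}{3 \left(-33 + 30\right)} - 43679 = \frac{16}{3 \left(-3\right)} - 43679 = \frac{16}{3} \left(- \frac{1}{3}\right) - 43679 = - \frac{16}{9} - 43679 = - \frac{393127}{9}$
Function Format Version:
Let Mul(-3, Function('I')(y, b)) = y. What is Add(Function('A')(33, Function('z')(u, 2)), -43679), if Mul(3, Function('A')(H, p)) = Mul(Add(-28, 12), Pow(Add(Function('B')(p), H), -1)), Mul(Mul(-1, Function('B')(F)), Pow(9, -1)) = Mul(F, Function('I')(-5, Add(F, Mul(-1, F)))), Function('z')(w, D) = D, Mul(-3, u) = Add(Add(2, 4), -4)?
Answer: Rational(-393127, 9) ≈ -43681.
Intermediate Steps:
Function('I')(y, b) = Mul(Rational(-1, 3), y)
u = Rational(-2, 3) (u = Mul(Rational(-1, 3), Add(Add(2, 4), -4)) = Mul(Rational(-1, 3), Add(6, -4)) = Mul(Rational(-1, 3), 2) = Rational(-2, 3) ≈ -0.66667)
Function('B')(F) = Mul(-15, F) (Function('B')(F) = Mul(-9, Mul(F, Mul(Rational(-1, 3), -5))) = Mul(-9, Mul(F, Rational(5, 3))) = Mul(-9, Mul(Rational(5, 3), F)) = Mul(-15, F))
Function('A')(H, p) = Mul(Rational(-16, 3), Pow(Add(H, Mul(-15, p)), -1)) (Function('A')(H, p) = Mul(Rational(1, 3), Mul(Add(-28, 12), Pow(Add(Mul(-15, p), H), -1))) = Mul(Rational(1, 3), Mul(-16, Pow(Add(H, Mul(-15, p)), -1))) = Mul(Rational(-16, 3), Pow(Add(H, Mul(-15, p)), -1)))
Add(Function('A')(33, Function('z')(u, 2)), -43679) = Add(Mul(Rational(16, 3), Pow(Add(Mul(-1, 33), Mul(15, 2)), -1)), -43679) = Add(Mul(Rational(16, 3), Pow(Add(-33, 30), -1)), -43679) = Add(Mul(Rational(16, 3), Pow(-3, -1)), -43679) = Add(Mul(Rational(16, 3), Rational(-1, 3)), -43679) = Add(Rational(-16, 9), -43679) = Rational(-393127, 9)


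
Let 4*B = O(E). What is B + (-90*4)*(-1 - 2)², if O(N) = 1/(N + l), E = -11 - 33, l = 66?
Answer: -285119/88 ≈ -3240.0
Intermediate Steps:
E = -44
O(N) = 1/(66 + N) (O(N) = 1/(N + 66) = 1/(66 + N))
B = 1/88 (B = 1/(4*(66 - 44)) = (¼)/22 = (¼)*(1/22) = 1/88 ≈ 0.011364)
B + (-90*4)*(-1 - 2)² = 1/88 + (-90*4)*(-1 - 2)² = 1/88 - 15*24*(-3)² = 1/88 - 360*9 = 1/88 - 3240 = -285119/88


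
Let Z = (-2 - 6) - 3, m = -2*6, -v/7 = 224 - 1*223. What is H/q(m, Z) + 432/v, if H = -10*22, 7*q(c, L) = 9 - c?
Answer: -2836/21 ≈ -135.05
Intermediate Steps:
v = -7 (v = -7*(224 - 1*223) = -7*(224 - 223) = -7*1 = -7)
m = -12
Z = -11 (Z = -8 - 3 = -11)
q(c, L) = 9/7 - c/7 (q(c, L) = (9 - c)/7 = 9/7 - c/7)
H = -220
H/q(m, Z) + 432/v = -220/(9/7 - ⅐*(-12)) + 432/(-7) = -220/(9/7 + 12/7) + 432*(-⅐) = -220/3 - 432/7 = -2836/21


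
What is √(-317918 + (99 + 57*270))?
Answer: I*√302429 ≈ 549.94*I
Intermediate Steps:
√(-317918 + (99 + 57*270)) = √(-317918 + (99 + 15390)) = √(-317918 + 15489) = √(-302429) = I*√302429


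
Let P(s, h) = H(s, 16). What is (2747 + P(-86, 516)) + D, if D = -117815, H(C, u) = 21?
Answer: -115047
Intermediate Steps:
P(s, h) = 21
(2747 + P(-86, 516)) + D = (2747 + 21) - 117815 = 2768 - 117815 = -115047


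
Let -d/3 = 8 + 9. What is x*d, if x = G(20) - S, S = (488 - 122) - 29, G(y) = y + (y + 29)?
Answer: 13668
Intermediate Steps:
G(y) = 29 + 2*y (G(y) = y + (29 + y) = 29 + 2*y)
d = -51 (d = -3*(8 + 9) = -3*17 = -51)
S = 337 (S = 366 - 29 = 337)
x = -268 (x = (29 + 2*20) - 1*337 = (29 + 40) - 337 = 69 - 337 = -268)
x*d = -268*(-51) = 13668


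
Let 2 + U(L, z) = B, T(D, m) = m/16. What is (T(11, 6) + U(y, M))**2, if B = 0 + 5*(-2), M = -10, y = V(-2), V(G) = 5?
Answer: 8649/64 ≈ 135.14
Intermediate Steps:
T(D, m) = m/16 (T(D, m) = m*(1/16) = m/16)
y = 5
B = -10 (B = 0 - 10 = -10)
U(L, z) = -12 (U(L, z) = -2 - 10 = -12)
(T(11, 6) + U(y, M))**2 = ((1/16)*6 - 12)**2 = (3/8 - 12)**2 = (-93/8)**2 = 8649/64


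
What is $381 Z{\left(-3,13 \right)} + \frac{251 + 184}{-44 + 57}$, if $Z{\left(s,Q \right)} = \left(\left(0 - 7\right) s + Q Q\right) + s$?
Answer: $\frac{926646}{13} \approx 71281.0$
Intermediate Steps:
$Z{\left(s,Q \right)} = Q^{2} - 6 s$ ($Z{\left(s,Q \right)} = \left(- 7 s + Q^{2}\right) + s = \left(Q^{2} - 7 s\right) + s = Q^{2} - 6 s$)
$381 Z{\left(-3,13 \right)} + \frac{251 + 184}{-44 + 57} = 381 \left(13^{2} - -18\right) + \frac{251 + 184}{-44 + 57} = 381 \left(169 + 18\right) + \frac{435}{13} = 381 \cdot 187 + 435 \cdot \frac{1}{13} = 71247 + \frac{435}{13} = \frac{926646}{13}$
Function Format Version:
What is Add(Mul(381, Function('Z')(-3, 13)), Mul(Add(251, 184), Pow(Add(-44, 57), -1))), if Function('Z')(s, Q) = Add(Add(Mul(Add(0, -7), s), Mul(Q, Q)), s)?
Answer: Rational(926646, 13) ≈ 71281.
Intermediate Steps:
Function('Z')(s, Q) = Add(Pow(Q, 2), Mul(-6, s)) (Function('Z')(s, Q) = Add(Add(Mul(-7, s), Pow(Q, 2)), s) = Add(Add(Pow(Q, 2), Mul(-7, s)), s) = Add(Pow(Q, 2), Mul(-6, s)))
Add(Mul(381, Function('Z')(-3, 13)), Mul(Add(251, 184), Pow(Add(-44, 57), -1))) = Add(Mul(381, Add(Pow(13, 2), Mul(-6, -3))), Mul(Add(251, 184), Pow(Add(-44, 57), -1))) = Add(Mul(381, Add(169, 18)), Mul(435, Pow(13, -1))) = Add(Mul(381, 187), Mul(435, Rational(1, 13))) = Add(71247, Rational(435, 13)) = Rational(926646, 13)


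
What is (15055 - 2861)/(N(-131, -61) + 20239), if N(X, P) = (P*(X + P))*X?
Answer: -12194/1514033 ≈ -0.0080540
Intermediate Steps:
N(X, P) = P*X*(P + X) (N(X, P) = (P*(P + X))*X = P*X*(P + X))
(15055 - 2861)/(N(-131, -61) + 20239) = (15055 - 2861)/(-61*(-131)*(-61 - 131) + 20239) = 12194/(-61*(-131)*(-192) + 20239) = 12194/(-1534272 + 20239) = 12194/(-1514033) = 12194*(-1/1514033) = -12194/1514033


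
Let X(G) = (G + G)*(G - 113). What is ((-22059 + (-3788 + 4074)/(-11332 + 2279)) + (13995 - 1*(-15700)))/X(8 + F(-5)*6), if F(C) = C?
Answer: 3142201/2444310 ≈ 1.2855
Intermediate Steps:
X(G) = 2*G*(-113 + G) (X(G) = (2*G)*(-113 + G) = 2*G*(-113 + G))
((-22059 + (-3788 + 4074)/(-11332 + 2279)) + (13995 - 1*(-15700)))/X(8 + F(-5)*6) = ((-22059 + (-3788 + 4074)/(-11332 + 2279)) + (13995 - 1*(-15700)))/((2*(8 - 5*6)*(-113 + (8 - 5*6)))) = ((-22059 + 286/(-9053)) + (13995 + 15700))/((2*(8 - 30)*(-113 + (8 - 30)))) = ((-22059 + 286*(-1/9053)) + 29695)/((2*(-22)*(-113 - 22))) = ((-22059 - 26/823) + 29695)/((2*(-22)*(-135))) = (-18154583/823 + 29695)/5940 = (6284402/823)*(1/5940) = 3142201/2444310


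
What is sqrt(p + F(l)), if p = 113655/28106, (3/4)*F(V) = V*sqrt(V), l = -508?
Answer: sqrt(28749486870 - 9631036701312*I*sqrt(127))/84318 ≈ 87.38 - 87.356*I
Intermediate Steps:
F(V) = 4*V**(3/2)/3 (F(V) = 4*(V*sqrt(V))/3 = 4*V**(3/2)/3)
p = 113655/28106 (p = 113655*(1/28106) = 113655/28106 ≈ 4.0438)
sqrt(p + F(l)) = sqrt(113655/28106 + 4*(-508)**(3/2)/3) = sqrt(113655/28106 + 4*(-1016*I*sqrt(127))/3) = sqrt(113655/28106 - 4064*I*sqrt(127)/3)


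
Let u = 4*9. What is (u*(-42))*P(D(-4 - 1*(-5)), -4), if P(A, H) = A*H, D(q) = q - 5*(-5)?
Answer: 157248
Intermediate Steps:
D(q) = 25 + q (D(q) = q + 25 = 25 + q)
u = 36
(u*(-42))*P(D(-4 - 1*(-5)), -4) = (36*(-42))*((25 + (-4 - 1*(-5)))*(-4)) = -1512*(25 + (-4 + 5))*(-4) = -1512*(25 + 1)*(-4) = -39312*(-4) = -1512*(-104) = 157248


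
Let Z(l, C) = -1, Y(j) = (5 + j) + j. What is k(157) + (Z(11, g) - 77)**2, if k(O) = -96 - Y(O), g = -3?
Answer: 5669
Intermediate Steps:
Y(j) = 5 + 2*j
k(O) = -101 - 2*O (k(O) = -96 - (5 + 2*O) = -96 + (-5 - 2*O) = -101 - 2*O)
k(157) + (Z(11, g) - 77)**2 = (-101 - 2*157) + (-1 - 77)**2 = (-101 - 314) + (-78)**2 = -415 + 6084 = 5669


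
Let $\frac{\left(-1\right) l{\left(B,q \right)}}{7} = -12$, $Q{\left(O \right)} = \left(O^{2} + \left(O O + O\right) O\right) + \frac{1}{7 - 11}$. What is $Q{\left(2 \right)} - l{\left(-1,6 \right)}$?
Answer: $- \frac{273}{4} \approx -68.25$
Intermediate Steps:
$Q{\left(O \right)} = - \frac{1}{4} + O^{2} + O \left(O + O^{2}\right)$ ($Q{\left(O \right)} = \left(O^{2} + \left(O^{2} + O\right) O\right) + \frac{1}{-4} = \left(O^{2} + \left(O + O^{2}\right) O\right) - \frac{1}{4} = \left(O^{2} + O \left(O + O^{2}\right)\right) - \frac{1}{4} = - \frac{1}{4} + O^{2} + O \left(O + O^{2}\right)$)
$l{\left(B,q \right)} = 84$ ($l{\left(B,q \right)} = \left(-7\right) \left(-12\right) = 84$)
$Q{\left(2 \right)} - l{\left(-1,6 \right)} = \left(- \frac{1}{4} + 2^{3} + 2 \cdot 2^{2}\right) - 84 = \left(- \frac{1}{4} + 8 + 2 \cdot 4\right) - 84 = \left(- \frac{1}{4} + 8 + 8\right) - 84 = \frac{63}{4} - 84 = - \frac{273}{4}$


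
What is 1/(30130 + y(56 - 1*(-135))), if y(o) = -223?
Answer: 1/29907 ≈ 3.3437e-5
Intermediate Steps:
1/(30130 + y(56 - 1*(-135))) = 1/(30130 - 223) = 1/29907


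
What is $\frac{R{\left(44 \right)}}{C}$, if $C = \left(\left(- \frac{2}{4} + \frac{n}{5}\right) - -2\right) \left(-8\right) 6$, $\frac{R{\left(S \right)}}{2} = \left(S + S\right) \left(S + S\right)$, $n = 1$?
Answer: $- \frac{9680}{51} \approx -189.8$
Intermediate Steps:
$R{\left(S \right)} = 8 S^{2}$ ($R{\left(S \right)} = 2 \left(S + S\right) \left(S + S\right) = 2 \cdot 2 S 2 S = 2 \cdot 4 S^{2} = 8 S^{2}$)
$C = - \frac{408}{5}$ ($C = \left(\left(- \frac{2}{4} + 1 \cdot \frac{1}{5}\right) - -2\right) \left(-8\right) 6 = \left(\left(\left(-2\right) \frac{1}{4} + 1 \cdot \frac{1}{5}\right) + 2\right) \left(-8\right) 6 = \left(\left(- \frac{1}{2} + \frac{1}{5}\right) + 2\right) \left(-8\right) 6 = \left(- \frac{3}{10} + 2\right) \left(-8\right) 6 = \frac{17}{10} \left(-8\right) 6 = \left(- \frac{68}{5}\right) 6 = - \frac{408}{5} \approx -81.6$)
$\frac{R{\left(44 \right)}}{C} = \frac{8 \cdot 44^{2}}{- \frac{408}{5}} = 8 \cdot 1936 \left(- \frac{5}{408}\right) = 15488 \left(- \frac{5}{408}\right) = - \frac{9680}{51}$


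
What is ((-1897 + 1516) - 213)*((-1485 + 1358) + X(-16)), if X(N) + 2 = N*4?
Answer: 114642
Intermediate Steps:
X(N) = -2 + 4*N (X(N) = -2 + N*4 = -2 + 4*N)
((-1897 + 1516) - 213)*((-1485 + 1358) + X(-16)) = ((-1897 + 1516) - 213)*((-1485 + 1358) + (-2 + 4*(-16))) = (-381 - 213)*(-127 + (-2 - 64)) = -594*(-127 - 66) = -594*(-193) = 114642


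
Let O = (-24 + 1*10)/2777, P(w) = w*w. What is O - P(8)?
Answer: -177742/2777 ≈ -64.005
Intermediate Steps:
P(w) = w²
O = -14/2777 (O = (-24 + 10)*(1/2777) = -14*1/2777 = -14/2777 ≈ -0.0050414)
O - P(8) = -14/2777 - 1*8² = -14/2777 - 1*64 = -14/2777 - 64 = -177742/2777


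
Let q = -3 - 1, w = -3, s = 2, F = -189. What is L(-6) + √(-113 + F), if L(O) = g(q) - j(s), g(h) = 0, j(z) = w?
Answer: 3 + I*√302 ≈ 3.0 + 17.378*I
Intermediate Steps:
j(z) = -3
q = -4
L(O) = 3 (L(O) = 0 - 1*(-3) = 0 + 3 = 3)
L(-6) + √(-113 + F) = 3 + √(-113 - 189) = 3 + √(-302) = 3 + I*√302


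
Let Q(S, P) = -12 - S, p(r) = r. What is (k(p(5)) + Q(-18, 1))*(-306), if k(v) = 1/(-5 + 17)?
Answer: -3723/2 ≈ -1861.5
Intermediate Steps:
k(v) = 1/12
(k(p(5)) + Q(-18, 1))*(-306) = (1/12 + (-12 - 1*(-18)))*(-306) = (1/12 + (-12 + 18))*(-306) = (1/12 + 6)*(-306) = (73/12)*(-306) = -3723/2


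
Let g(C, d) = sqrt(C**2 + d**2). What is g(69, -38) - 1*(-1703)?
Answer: 1703 + sqrt(6205) ≈ 1781.8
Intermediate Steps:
g(69, -38) - 1*(-1703) = sqrt(69**2 + (-38)**2) - 1*(-1703) = sqrt(4761 + 1444) + 1703 = sqrt(6205) + 1703 = 1703 + sqrt(6205)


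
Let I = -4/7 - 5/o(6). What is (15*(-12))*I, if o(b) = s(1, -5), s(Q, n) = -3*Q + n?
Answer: -135/14 ≈ -9.6429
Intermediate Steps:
s(Q, n) = n - 3*Q
o(b) = -8 (o(b) = -5 - 3*1 = -5 - 3 = -8)
I = 3/56 (I = -4/7 - 5/(-8) = -4*⅐ - 5*(-⅛) = -4/7 + 5/8 = 3/56 ≈ 0.053571)
(15*(-12))*I = (15*(-12))*(3/56) = -180*3/56 = -135/14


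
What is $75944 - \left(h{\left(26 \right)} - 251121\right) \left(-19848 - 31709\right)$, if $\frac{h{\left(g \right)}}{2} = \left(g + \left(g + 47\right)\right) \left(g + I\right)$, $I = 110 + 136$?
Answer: $-10170315661$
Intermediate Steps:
$I = 246$
$h{\left(g \right)} = 2 \left(47 + 2 g\right) \left(246 + g\right)$ ($h{\left(g \right)} = 2 \left(g + \left(g + 47\right)\right) \left(g + 246\right) = 2 \left(g + \left(47 + g\right)\right) \left(246 + g\right) = 2 \left(47 + 2 g\right) \left(246 + g\right)$)
$75944 - \left(h{\left(26 \right)} - 251121\right) \left(-19848 - 31709\right) = 75944 - \left(\left(23124 + 4 \cdot 26^{2} + 1078 \cdot 26\right) - 251121\right) \left(-19848 - 31709\right) = 75944 - \left(\left(23124 + 4 \cdot 676 + 28028\right) - 251121\right) \left(-51557\right) = 75944 - \left(\left(23124 + 2704 + 28028\right) - 251121\right) \left(-51557\right) = 75944 - \left(53856 - 251121\right) \left(-51557\right) = 75944 - \left(-197265\right) \left(-51557\right) = 75944 - 10170391605 = -10170315661$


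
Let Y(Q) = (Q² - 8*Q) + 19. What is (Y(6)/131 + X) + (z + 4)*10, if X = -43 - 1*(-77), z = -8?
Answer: -779/131 ≈ -5.9466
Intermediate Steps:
X = 34 (X = -43 + 77 = 34)
Y(Q) = 19 + Q² - 8*Q
(Y(6)/131 + X) + (z + 4)*10 = ((19 + 6² - 8*6)/131 + 34) + (-8 + 4)*10 = ((19 + 36 - 48)*(1/131) + 34) - 4*10 = (7*(1/131) + 34) - 40 = (7/131 + 34) - 40 = 4461/131 - 40 = -779/131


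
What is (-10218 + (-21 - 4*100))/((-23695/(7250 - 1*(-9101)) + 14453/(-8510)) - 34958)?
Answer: 1480385039390/4864739141033 ≈ 0.30431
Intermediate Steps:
(-10218 + (-21 - 4*100))/((-23695/(7250 - 1*(-9101)) + 14453/(-8510)) - 34958) = (-10218 + (-21 - 400))/((-23695/(7250 + 9101) + 14453*(-1/8510)) - 34958) = (-10218 - 421)/((-23695/16351 - 14453/8510) - 34958) = -10639/((-23695*1/16351 - 14453/8510) - 34958) = -10639/((-23695/16351 - 14453/8510) - 34958) = -10639/(-437965453/139147010 - 34958) = -10639/(-4864739141033/139147010) = -10639*(-139147010/4864739141033) = 1480385039390/4864739141033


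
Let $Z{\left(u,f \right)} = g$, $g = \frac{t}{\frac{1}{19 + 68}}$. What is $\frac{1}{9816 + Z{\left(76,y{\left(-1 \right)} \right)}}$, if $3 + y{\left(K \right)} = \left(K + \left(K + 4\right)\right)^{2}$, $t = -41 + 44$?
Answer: $\frac{1}{10077} \approx 9.9236 \cdot 10^{-5}$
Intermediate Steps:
$t = 3$
$y{\left(K \right)} = -3 + \left(4 + 2 K\right)^{2}$ ($y{\left(K \right)} = -3 + \left(K + \left(K + 4\right)\right)^{2} = -3 + \left(K + \left(4 + K\right)\right)^{2} = -3 + \left(4 + 2 K\right)^{2}$)
$g = 261$ ($g = \frac{3}{\frac{1}{19 + 68}} = \frac{3}{\frac{1}{87}} = 3 \frac{1}{\frac{1}{87}} = 3 \cdot 87 = 261$)
$Z{\left(u,f \right)} = 261$
$\frac{1}{9816 + Z{\left(76,y{\left(-1 \right)} \right)}} = \frac{1}{9816 + 261} = \frac{1}{10077}$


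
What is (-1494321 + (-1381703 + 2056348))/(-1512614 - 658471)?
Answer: 819676/2171085 ≈ 0.37754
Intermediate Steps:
(-1494321 + (-1381703 + 2056348))/(-1512614 - 658471) = (-1494321 + 674645)/(-2171085) = -819676*(-1/2171085) = 819676/2171085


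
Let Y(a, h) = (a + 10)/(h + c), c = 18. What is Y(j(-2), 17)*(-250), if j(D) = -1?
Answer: -450/7 ≈ -64.286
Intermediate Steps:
Y(a, h) = (10 + a)/(18 + h) (Y(a, h) = (a + 10)/(h + 18) = (10 + a)/(18 + h))
Y(j(-2), 17)*(-250) = ((10 - 1)/(18 + 17))*(-250) = (9/35)*(-250) = -450/7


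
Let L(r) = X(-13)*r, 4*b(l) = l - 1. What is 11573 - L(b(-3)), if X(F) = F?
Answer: 11560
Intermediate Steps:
b(l) = -¼ + l/4 (b(l) = (l - 1)/4 = (-1 + l)/4 = -¼ + l/4)
L(r) = -13*r
11573 - L(b(-3)) = 11573 - (-13)*(-¼ + (¼)*(-3)) = 11573 - (-13)*(-¼ - ¾) = 11573 - (-13)*(-1) = 11573 - 1*13 = 11573 - 13 = 11560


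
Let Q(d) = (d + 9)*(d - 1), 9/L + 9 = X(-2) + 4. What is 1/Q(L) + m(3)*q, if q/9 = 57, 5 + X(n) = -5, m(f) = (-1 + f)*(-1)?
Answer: -344761/336 ≈ -1026.1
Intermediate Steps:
m(f) = 1 - f
X(n) = -10 (X(n) = -5 - 5 = -10)
L = -⅗ (L = 9/(-9 + (-10 + 4)) = 9/(-9 - 6) = 9/(-15) = 9*(-1/15) = -⅗ ≈ -0.60000)
q = 513 (q = 9*57 = 513)
Q(d) = (-1 + d)*(9 + d) (Q(d) = (9 + d)*(-1 + d) = (-1 + d)*(9 + d))
1/Q(L) + m(3)*q = 1/(-9 + (-⅗)² + 8*(-⅗)) + (1 - 1*3)*513 = 1/(-9 + 9/25 - 24/5) + (1 - 3)*513 = 1/(-336/25) - 2*513 = -25/336 - 1026 = -344761/336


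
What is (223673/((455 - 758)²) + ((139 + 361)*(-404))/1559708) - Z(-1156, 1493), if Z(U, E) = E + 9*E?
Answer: -534393622801619/35798807943 ≈ -14928.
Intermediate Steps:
Z(U, E) = 10*E
(223673/((455 - 758)²) + ((139 + 361)*(-404))/1559708) - Z(-1156, 1493) = (223673/((455 - 758)²) + ((139 + 361)*(-404))/1559708) - 10*1493 = (223673/((-303)²) + (500*(-404))*(1/1559708)) - 1*14930 = (223673/91809 - 202000*1/1559708) - 14930 = (223673*(1/91809) - 50500/389927) - 14930 = (223673/91809 - 50500/389927) - 14930 = 82579787371/35798807943 - 14930 = -534393622801619/35798807943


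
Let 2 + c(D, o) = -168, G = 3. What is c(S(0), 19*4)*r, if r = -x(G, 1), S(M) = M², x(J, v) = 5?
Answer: 850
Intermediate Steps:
c(D, o) = -170 (c(D, o) = -2 - 168 = -170)
r = -5 (r = -1*5 = -5)
c(S(0), 19*4)*r = -170*(-5) = 850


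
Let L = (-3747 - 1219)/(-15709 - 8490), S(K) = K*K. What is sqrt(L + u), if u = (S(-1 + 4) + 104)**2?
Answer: sqrt(7477539325403)/24199 ≈ 113.00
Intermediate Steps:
S(K) = K**2
L = 4966/24199 (L = -4966/(-24199) = -4966*(-1/24199) = 4966/24199 ≈ 0.20521)
u = 12769 (u = ((-1 + 4)**2 + 104)**2 = (3**2 + 104)**2 = (9 + 104)**2 = 113**2 = 12769)
sqrt(L + u) = sqrt(4966/24199 + 12769) = sqrt(309001997/24199) = sqrt(7477539325403)/24199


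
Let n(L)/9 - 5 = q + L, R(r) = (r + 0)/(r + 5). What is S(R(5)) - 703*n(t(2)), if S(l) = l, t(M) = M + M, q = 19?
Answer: -354311/2 ≈ -1.7716e+5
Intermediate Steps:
t(M) = 2*M
R(r) = r/(5 + r)
n(L) = 216 + 9*L (n(L) = 45 + 9*(19 + L) = 45 + (171 + 9*L) = 216 + 9*L)
S(R(5)) - 703*n(t(2)) = 5/(5 + 5) - 703*(216 + 9*(2*2)) = 5/10 - 703*(216 + 9*4) = 5*(1/10) - 703*(216 + 36) = 1/2 - 703*252 = 1/2 - 177156 = -354311/2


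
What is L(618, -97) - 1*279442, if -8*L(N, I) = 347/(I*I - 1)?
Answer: -21031923035/75264 ≈ -2.7944e+5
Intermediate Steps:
L(N, I) = -347/(8*(-1 + I²)) (L(N, I) = -347/(8*(I*I - 1)) = -347/(8*(I² - 1)) = -347/(8*(-1 + I²)))
L(618, -97) - 1*279442 = -347/(-8 + 8*(-97)²) - 1*279442 = -347/(-8 + 8*9409) - 279442 = -347/(-8 + 75272) - 279442 = -347/75264 - 279442 = -21031923035/75264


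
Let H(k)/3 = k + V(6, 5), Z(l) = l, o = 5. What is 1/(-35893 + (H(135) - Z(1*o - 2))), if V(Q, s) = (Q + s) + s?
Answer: -1/35443 ≈ -2.8214e-5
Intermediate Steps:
V(Q, s) = Q + 2*s
H(k) = 48 + 3*k (H(k) = 3*(k + (6 + 2*5)) = 3*(k + (6 + 10)) = 3*(k + 16) = 3*(16 + k) = 48 + 3*k)
1/(-35893 + (H(135) - Z(1*o - 2))) = 1/(-35893 + ((48 + 3*135) - (1*5 - 2))) = 1/(-35893 + ((48 + 405) - (5 - 2))) = 1/(-35893 + (453 - 1*3)) = 1/(-35893 + (453 - 3)) = 1/(-35893 + 450) = 1/(-35443) = -1/35443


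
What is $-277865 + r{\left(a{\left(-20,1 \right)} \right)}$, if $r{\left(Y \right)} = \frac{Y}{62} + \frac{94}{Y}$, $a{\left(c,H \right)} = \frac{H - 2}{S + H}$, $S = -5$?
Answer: $- \frac{68817271}{248} \approx -2.7749 \cdot 10^{5}$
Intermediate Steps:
$a{\left(c,H \right)} = \frac{-2 + H}{-5 + H}$ ($a{\left(c,H \right)} = \frac{H - 2}{-5 + H} = \frac{-2 + H}{-5 + H}$)
$r{\left(Y \right)} = \frac{94}{Y} + \frac{Y}{62}$ ($r{\left(Y \right)} = Y \frac{1}{62} + \frac{94}{Y} = \frac{Y}{62} + \frac{94}{Y} = \frac{94}{Y} + \frac{Y}{62}$)
$-277865 + r{\left(a{\left(-20,1 \right)} \right)} = -277865 + \left(\frac{94}{\frac{1}{-5 + 1} \left(-2 + 1\right)} + \frac{\frac{1}{-5 + 1} \left(-2 + 1\right)}{62}\right) = -277865 + \left(\frac{94}{\frac{1}{-4} \left(-1\right)} + \frac{\frac{1}{-4} \left(-1\right)}{62}\right) = -277865 + \left(\frac{94}{\left(- \frac{1}{4}\right) \left(-1\right)} + \frac{\left(- \frac{1}{4}\right) \left(-1\right)}{62}\right) = -277865 + \left(94 \frac{1}{\frac{1}{4}} + \frac{1}{62} \cdot \frac{1}{4}\right) = -277865 + \left(94 \cdot 4 + \frac{1}{248}\right) = -277865 + \left(376 + \frac{1}{248}\right) = -277865 + \frac{93249}{248} = - \frac{68817271}{248}$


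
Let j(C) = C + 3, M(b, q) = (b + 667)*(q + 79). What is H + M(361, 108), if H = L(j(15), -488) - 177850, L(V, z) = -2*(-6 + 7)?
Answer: 14384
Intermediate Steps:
M(b, q) = (79 + q)*(667 + b) (M(b, q) = (667 + b)*(79 + q) = (79 + q)*(667 + b))
j(C) = 3 + C
L(V, z) = -2 (L(V, z) = -2*1 = -2)
H = -177852 (H = -2 - 177850 = -177852)
H + M(361, 108) = -177852 + (52693 + 79*361 + 667*108 + 361*108) = -177852 + (52693 + 28519 + 72036 + 38988) = -177852 + 192236 = 14384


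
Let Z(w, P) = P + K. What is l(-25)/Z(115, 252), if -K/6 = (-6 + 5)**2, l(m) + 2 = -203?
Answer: -5/6 ≈ -0.83333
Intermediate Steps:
l(m) = -205 (l(m) = -2 - 203 = -205)
K = -6 (K = -6*(-6 + 5)**2 = -6*(-1)**2 = -6*1 = -6)
Z(w, P) = -6 + P (Z(w, P) = P - 6 = -6 + P)
l(-25)/Z(115, 252) = -205/(-6 + 252) = -205/246 = -205*1/246 = -5/6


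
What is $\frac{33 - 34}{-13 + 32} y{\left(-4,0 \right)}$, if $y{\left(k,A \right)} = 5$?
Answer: $- \frac{5}{19} \approx -0.26316$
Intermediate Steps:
$\frac{33 - 34}{-13 + 32} y{\left(-4,0 \right)} = \frac{33 - 34}{-13 + 32} \cdot 5 = - \frac{1}{19} \cdot 5 = \left(-1\right) \frac{1}{19} \cdot 5 = \left(- \frac{1}{19}\right) 5 = - \frac{5}{19}$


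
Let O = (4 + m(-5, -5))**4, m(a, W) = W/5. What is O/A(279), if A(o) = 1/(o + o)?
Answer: 45198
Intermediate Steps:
m(a, W) = W/5 (m(a, W) = W*(1/5) = W/5)
A(o) = 1/(2*o)
O = 81 (O = (4 + (1/5)*(-5))**4 = (4 - 1)**4 = 3**4 = 81)
O/A(279) = 81/(((1/2)/279)) = 81/(((1/2)*(1/279))) = 81/(1/558) = 81*558 = 45198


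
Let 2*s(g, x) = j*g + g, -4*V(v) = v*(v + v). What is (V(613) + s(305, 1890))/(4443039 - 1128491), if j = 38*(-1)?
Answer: -193527/3314548 ≈ -0.058387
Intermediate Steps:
j = -38
V(v) = -v**2/2 (V(v) = -v*(v + v)/4 = -v*2*v/4 = -v**2/2)
s(g, x) = -37*g/2 (s(g, x) = (-38*g + g)/2 = (-37*g)/2 = -37*g/2)
(V(613) + s(305, 1890))/(4443039 - 1128491) = (-1/2*613**2 - 37/2*305)/(4443039 - 1128491) = (-1/2*375769 - 11285/2)/3314548 = (-375769/2 - 11285/2)*(1/3314548) = -193527*1/3314548 = -193527/3314548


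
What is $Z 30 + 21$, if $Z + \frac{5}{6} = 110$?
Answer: $3296$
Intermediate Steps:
$Z = \frac{655}{6}$ ($Z = - \frac{5}{6} + 110 = \frac{655}{6} \approx 109.17$)
$Z 30 + 21 = \frac{655}{6} \cdot 30 + 21 = 3275 + 21 = 3296$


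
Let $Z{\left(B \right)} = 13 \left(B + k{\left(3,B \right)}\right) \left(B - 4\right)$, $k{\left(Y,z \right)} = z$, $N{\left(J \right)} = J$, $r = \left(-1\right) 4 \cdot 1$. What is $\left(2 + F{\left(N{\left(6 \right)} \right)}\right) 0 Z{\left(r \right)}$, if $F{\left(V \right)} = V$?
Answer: $0$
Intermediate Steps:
$r = -4$ ($r = \left(-4\right) 1 = -4$)
$Z{\left(B \right)} = 26 B \left(-4 + B\right)$ ($Z{\left(B \right)} = 13 \left(B + B\right) \left(B - 4\right) = 13 \cdot 2 B \left(-4 + B\right) = 26 B \left(-4 + B\right)$)
$\left(2 + F{\left(N{\left(6 \right)} \right)}\right) 0 Z{\left(r \right)} = \left(2 + 6\right) 0 \cdot 26 \left(-4\right) \left(-4 - 4\right) = 8 \cdot 0 \cdot 26 \left(-4\right) \left(-8\right) = 0 \cdot 832 = 0$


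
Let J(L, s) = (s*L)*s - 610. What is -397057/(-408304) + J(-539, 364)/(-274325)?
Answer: 29268342343541/112007994800 ≈ 261.31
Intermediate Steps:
J(L, s) = -610 + L*s² (J(L, s) = (L*s)*s - 610 = L*s² - 610 = -610 + L*s²)
-397057/(-408304) + J(-539, 364)/(-274325) = -397057/(-408304) + (-610 - 539*364²)/(-274325) = -397057*(-1/408304) + (-610 - 539*132496)*(-1/274325) = 397057/408304 + (-610 - 71415344)*(-1/274325) = 397057/408304 - 71415954*(-1/274325) = 397057/408304 + 71415954/274325 = 29268342343541/112007994800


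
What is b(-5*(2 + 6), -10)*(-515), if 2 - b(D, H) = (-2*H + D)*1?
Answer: -11330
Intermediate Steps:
b(D, H) = 2 - D + 2*H (b(D, H) = 2 - (-2*H + D) = 2 - (D - 2*H) = 2 + (-D + 2*H) = 2 - D + 2*H)
b(-5*(2 + 6), -10)*(-515) = (2 - (-5)*(2 + 6) + 2*(-10))*(-515) = (2 - (-5)*8 - 20)*(-515) = (2 - 1*(-40) - 20)*(-515) = (2 + 40 - 20)*(-515) = 22*(-515) = -11330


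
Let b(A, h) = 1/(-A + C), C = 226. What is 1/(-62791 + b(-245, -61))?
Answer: -471/29574560 ≈ -1.5926e-5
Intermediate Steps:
b(A, h) = 1/(226 - A) (b(A, h) = 1/(-A + 226) = 1/(226 - A))
1/(-62791 + b(-245, -61)) = 1/(-62791 - 1/(-226 - 245)) = 1/(-62791 - 1/(-471)) = 1/(-62791 - 1*(-1/471)) = 1/(-62791 + 1/471) = 1/(-29574560/471) = -471/29574560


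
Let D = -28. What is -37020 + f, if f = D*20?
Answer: -37580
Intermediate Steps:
f = -560 (f = -28*20 = -560)
-37020 + f = -37020 - 560 = -37580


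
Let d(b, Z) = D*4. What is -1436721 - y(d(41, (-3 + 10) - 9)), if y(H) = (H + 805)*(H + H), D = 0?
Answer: -1436721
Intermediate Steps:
d(b, Z) = 0 (d(b, Z) = 0*4 = 0)
y(H) = 2*H*(805 + H) (y(H) = (805 + H)*(2*H) = 2*H*(805 + H))
-1436721 - y(d(41, (-3 + 10) - 9)) = -1436721 - 2*0*(805 + 0) = -1436721 - 2*0*805 = -1436721 - 1*0 = -1436721 + 0 = -1436721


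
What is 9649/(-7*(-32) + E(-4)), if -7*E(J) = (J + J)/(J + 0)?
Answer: 67543/1566 ≈ 43.131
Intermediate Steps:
E(J) = -2/7 (E(J) = -(J + J)/(7*(J + 0)) = -2*J/(7*J) = -⅐*2 = -2/7)
9649/(-7*(-32) + E(-4)) = 9649/(-7*(-32) - 2/7) = 9649/(224 - 2/7) = 9649/(1566/7) = 9649*(7/1566) = 67543/1566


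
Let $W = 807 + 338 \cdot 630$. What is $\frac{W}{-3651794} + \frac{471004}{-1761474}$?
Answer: $- \frac{1048259682127}{3216270092178} \approx -0.32592$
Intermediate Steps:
$W = 213747$ ($W = 807 + 212940 = 213747$)
$\frac{W}{-3651794} + \frac{471004}{-1761474} = \frac{213747}{-3651794} + \frac{471004}{-1761474} = 213747 \left(- \frac{1}{3651794}\right) + 471004 \left(- \frac{1}{1761474}\right) = - \frac{213747}{3651794} - \frac{235502}{880737} = - \frac{1048259682127}{3216270092178}$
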